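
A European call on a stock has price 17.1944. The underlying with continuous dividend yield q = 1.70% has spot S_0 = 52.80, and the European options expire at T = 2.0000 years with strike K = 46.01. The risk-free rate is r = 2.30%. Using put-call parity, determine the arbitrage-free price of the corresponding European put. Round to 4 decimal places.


Answer: Put price = 10.1009

Derivation:
Put-call parity: C - P = S_0 * exp(-qT) - K * exp(-rT).
S_0 * exp(-qT) = 52.8000 * 0.96657150 = 51.03497544
K * exp(-rT) = 46.0100 * 0.95504196 = 43.94148068
P = C - S*exp(-qT) + K*exp(-rT)
P = 17.1944 - 51.03497544 + 43.94148068 = 10.1009


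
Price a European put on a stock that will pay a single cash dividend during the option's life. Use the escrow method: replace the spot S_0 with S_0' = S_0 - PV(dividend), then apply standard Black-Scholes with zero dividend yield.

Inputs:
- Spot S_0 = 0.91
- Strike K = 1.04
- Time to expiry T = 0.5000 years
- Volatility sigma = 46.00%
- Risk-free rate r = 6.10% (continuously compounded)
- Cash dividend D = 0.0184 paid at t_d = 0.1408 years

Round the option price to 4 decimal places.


Answer: Price = 0.1899

Derivation:
PV(D) = D * exp(-r * t_d) = 0.0184 * 0.99144798 = 0.01824264
S_0' = S_0 - PV(D) = 0.9100 - 0.01824264 = 0.89175736
d1 = (ln(S_0'/K) + (r + sigma^2/2)*T) / (sigma*sqrt(T)) = -0.21638057
d2 = d1 - sigma*sqrt(T) = -0.54164969
exp(-rT) = 0.96996043
N(-d1) = 0.58565445; N(-d2) = 0.70597007
P = K * exp(-rT) * N(-d2) - S_0' * N(-d1) = 1.0400 * 0.96996043 * 0.70597007 - 0.89175736 * 0.58565445 = 0.1899


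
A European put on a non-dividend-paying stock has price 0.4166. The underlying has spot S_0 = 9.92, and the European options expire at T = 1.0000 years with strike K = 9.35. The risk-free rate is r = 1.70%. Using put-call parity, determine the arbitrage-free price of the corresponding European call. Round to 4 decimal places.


Put-call parity: C - P = S_0 * exp(-qT) - K * exp(-rT).
S_0 * exp(-qT) = 9.9200 * 1.00000000 = 9.92000000
K * exp(-rT) = 9.3500 * 0.98314368 = 9.19239345
C = P + S*exp(-qT) - K*exp(-rT)
C = 0.4166 + 9.92000000 - 9.19239345 = 1.1442

Answer: Call price = 1.1442


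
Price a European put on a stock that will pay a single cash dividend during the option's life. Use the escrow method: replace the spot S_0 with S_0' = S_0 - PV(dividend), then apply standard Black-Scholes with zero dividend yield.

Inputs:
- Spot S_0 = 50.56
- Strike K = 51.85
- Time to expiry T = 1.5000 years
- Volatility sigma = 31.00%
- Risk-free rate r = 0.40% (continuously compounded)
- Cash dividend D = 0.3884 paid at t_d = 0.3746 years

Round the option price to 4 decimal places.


PV(D) = D * exp(-r * t_d) = 0.3884 * 0.99850272 = 0.38781846
S_0' = S_0 - PV(D) = 50.5600 - 0.38781846 = 50.17218154
d1 = (ln(S_0'/K) + (r + sigma^2/2)*T) / (sigma*sqrt(T)) = 0.11899986
d2 = d1 - sigma*sqrt(T) = -0.26067105
exp(-rT) = 0.99401796
N(-d1) = 0.45263773; N(-d2) = 0.60282690
P = K * exp(-rT) * N(-d2) - S_0' * N(-d1) = 51.8500 * 0.99401796 * 0.60282690 - 50.17218154 * 0.45263773 = 8.3598

Answer: Price = 8.3598


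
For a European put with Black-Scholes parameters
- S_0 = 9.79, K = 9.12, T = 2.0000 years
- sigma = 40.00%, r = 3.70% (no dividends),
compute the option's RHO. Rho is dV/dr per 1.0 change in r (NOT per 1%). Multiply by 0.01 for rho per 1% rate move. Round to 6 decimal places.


d1 = 0.5389773874; d2 = -0.0267080375
phi(d1) = 0.3450082858; exp(-qT) = 1.0000000000; exp(-rT) = 0.9286716938
N(-d2) = 0.5106536988
Rho = -K*T*exp(-rT)*N(-d2) = -9.1200 * 2.0000 * 0.9286716938 * 0.5106536988 = -8.649949

Answer: Rho = -8.649949


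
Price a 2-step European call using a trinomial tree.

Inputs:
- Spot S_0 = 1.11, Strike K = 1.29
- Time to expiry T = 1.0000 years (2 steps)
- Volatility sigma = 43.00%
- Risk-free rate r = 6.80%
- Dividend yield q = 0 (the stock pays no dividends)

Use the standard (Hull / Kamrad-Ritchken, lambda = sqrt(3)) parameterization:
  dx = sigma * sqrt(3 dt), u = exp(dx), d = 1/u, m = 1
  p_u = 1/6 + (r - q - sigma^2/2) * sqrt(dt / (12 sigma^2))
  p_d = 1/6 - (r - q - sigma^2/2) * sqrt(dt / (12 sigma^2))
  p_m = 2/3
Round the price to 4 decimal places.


Answer: Price = V(0,0) = 0.1564

Derivation:
dt = T/N = 0.500000; dx = sigma*sqrt(3*dt) = 0.526640
u = exp(dx) = 1.693234; d = 1/u = 0.590586
p_u = 0.155060, p_m = 0.666667, p_d = 0.178273
Discount per step: exp(-r*dt) = 0.966572
Stock lattice S(k, j) with j the centered position index:
  k=0: S(0,+0) = 1.1100
  k=1: S(1,-1) = 0.6556; S(1,+0) = 1.1100; S(1,+1) = 1.8795
  k=2: S(2,-2) = 0.3872; S(2,-1) = 0.6556; S(2,+0) = 1.1100; S(2,+1) = 1.8795; S(2,+2) = 3.1824
Terminal payoffs V(N, j) = max(S_T - K, 0):
  V(2,-2) = 0.000000; V(2,-1) = 0.000000; V(2,+0) = 0.000000; V(2,+1) = 0.589490; V(2,+2) = 1.892416
Backward induction: V(k, j) = exp(-r*dt) * [p_u * V(k+1, j+1) + p_m * V(k+1, j) + p_d * V(k+1, j-1)]
  V(1,-1) = exp(-r*dt) * [p_u*0.000000 + p_m*0.000000 + p_d*0.000000] = 0.000000
  V(1,+0) = exp(-r*dt) * [p_u*0.589490 + p_m*0.000000 + p_d*0.000000] = 0.088351
  V(1,+1) = exp(-r*dt) * [p_u*1.892416 + p_m*0.589490 + p_d*0.000000] = 0.663485
  V(0,+0) = exp(-r*dt) * [p_u*0.663485 + p_m*0.088351 + p_d*0.000000] = 0.156372


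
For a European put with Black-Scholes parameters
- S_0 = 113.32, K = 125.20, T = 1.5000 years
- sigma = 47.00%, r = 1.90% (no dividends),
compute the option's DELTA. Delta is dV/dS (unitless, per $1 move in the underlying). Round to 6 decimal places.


d1 = 0.1641300863; d2 = -0.4115000032
phi(d1) = 0.3936048169; exp(-qT) = 1.0000000000; exp(-rT) = 0.9719022941
N(-d1) = 0.4348143688
Delta = -exp(-qT) * N(-d1) = -1.0000000000 * 0.4348143688 = -0.434814

Answer: Delta = -0.434814


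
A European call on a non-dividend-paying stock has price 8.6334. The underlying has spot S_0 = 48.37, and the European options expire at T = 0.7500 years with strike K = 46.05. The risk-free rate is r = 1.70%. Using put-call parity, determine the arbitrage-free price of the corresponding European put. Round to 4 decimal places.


Answer: Put price = 5.7300

Derivation:
Put-call parity: C - P = S_0 * exp(-qT) - K * exp(-rT).
S_0 * exp(-qT) = 48.3700 * 1.00000000 = 48.37000000
K * exp(-rT) = 46.0500 * 0.98733094 = 45.46658964
P = C - S*exp(-qT) + K*exp(-rT)
P = 8.6334 - 48.37000000 + 45.46658964 = 5.7300


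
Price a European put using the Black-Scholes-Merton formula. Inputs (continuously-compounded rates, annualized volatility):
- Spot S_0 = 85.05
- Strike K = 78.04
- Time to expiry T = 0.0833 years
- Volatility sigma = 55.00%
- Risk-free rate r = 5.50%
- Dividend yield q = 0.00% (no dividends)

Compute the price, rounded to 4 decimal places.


Answer: Price = 2.2779

Derivation:
d1 = (ln(S/K) + (r - q + 0.5*sigma^2) * T) / (sigma * sqrt(T)) = 0.65011157
d2 = d1 - sigma * sqrt(T) = 0.49137200
exp(-rT) = 0.99542898; exp(-qT) = 1.00000000
P = K * exp(-rT) * N(-d2) - S_0 * exp(-qT) * N(-d1)
N(-d1) = 0.25781008; N(-d2) = 0.31158168
P = 78.0400 * 0.99542898 * 0.31158168 - 85.0500 * 1.00000000 * 0.25781008 = 2.2779


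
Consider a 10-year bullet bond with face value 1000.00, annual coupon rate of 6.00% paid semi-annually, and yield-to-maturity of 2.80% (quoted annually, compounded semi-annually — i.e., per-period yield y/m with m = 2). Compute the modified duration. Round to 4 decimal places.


Coupon per period c = face * coupon_rate / m = 30.000000
Periods per year m = 2; per-period yield y/m = 0.014000
Number of cashflows N = 20
Cashflows (t years, CF_t, discount factor 1/(1+y/m)^(m*t), PV):
  t = 0.5000: CF_t = 30.000000, DF = 0.986193, PV = 29.585799
  t = 1.0000: CF_t = 30.000000, DF = 0.972577, PV = 29.177316
  t = 1.5000: CF_t = 30.000000, DF = 0.959149, PV = 28.774474
  t = 2.0000: CF_t = 30.000000, DF = 0.945906, PV = 28.377193
  t = 2.5000: CF_t = 30.000000, DF = 0.932847, PV = 27.985397
  t = 3.0000: CF_t = 30.000000, DF = 0.919967, PV = 27.599011
  t = 3.5000: CF_t = 30.000000, DF = 0.907265, PV = 27.217960
  t = 4.0000: CF_t = 30.000000, DF = 0.894739, PV = 26.842170
  t = 4.5000: CF_t = 30.000000, DF = 0.882386, PV = 26.471568
  t = 5.0000: CF_t = 30.000000, DF = 0.870203, PV = 26.106082
  t = 5.5000: CF_t = 30.000000, DF = 0.858188, PV = 25.745643
  t = 6.0000: CF_t = 30.000000, DF = 0.846339, PV = 25.390181
  t = 6.5000: CF_t = 30.000000, DF = 0.834654, PV = 25.039626
  t = 7.0000: CF_t = 30.000000, DF = 0.823130, PV = 24.693911
  t = 7.5000: CF_t = 30.000000, DF = 0.811766, PV = 24.352970
  t = 8.0000: CF_t = 30.000000, DF = 0.800558, PV = 24.016735
  t = 8.5000: CF_t = 30.000000, DF = 0.789505, PV = 23.685143
  t = 9.0000: CF_t = 30.000000, DF = 0.778604, PV = 23.358130
  t = 9.5000: CF_t = 30.000000, DF = 0.767854, PV = 23.035631
  t = 10.0000: CF_t = 1030.000000, DF = 0.757253, PV = 779.970406
Price P = sum_t PV_t = 1277.425347
First compute Macaulay numerator sum_t t * PV_t:
  t * PV_t at t = 0.5000: 14.792899
  t * PV_t at t = 1.0000: 29.177316
  t * PV_t at t = 1.5000: 43.161711
  t * PV_t at t = 2.0000: 56.754386
  t * PV_t at t = 2.5000: 69.963494
  t * PV_t at t = 3.0000: 82.797034
  t * PV_t at t = 3.5000: 95.262860
  t * PV_t at t = 4.0000: 107.368678
  t * PV_t at t = 4.5000: 119.122054
  t * PV_t at t = 5.0000: 130.530412
  t * PV_t at t = 5.5000: 141.601039
  t * PV_t at t = 6.0000: 152.341085
  t * PV_t at t = 6.5000: 162.757570
  t * PV_t at t = 7.0000: 172.857379
  t * PV_t at t = 7.5000: 182.647273
  t * PV_t at t = 8.0000: 192.133884
  t * PV_t at t = 8.5000: 201.323719
  t * PV_t at t = 9.0000: 210.223167
  t * PV_t at t = 9.5000: 218.838493
  t * PV_t at t = 10.0000: 7799.704059
Macaulay duration D = 10183.358513 / 1277.425347 = 7.971784
Modified duration = D / (1 + y/m) = 7.971784 / (1 + 0.014000) = 7.861720

Answer: Modified duration = 7.8617


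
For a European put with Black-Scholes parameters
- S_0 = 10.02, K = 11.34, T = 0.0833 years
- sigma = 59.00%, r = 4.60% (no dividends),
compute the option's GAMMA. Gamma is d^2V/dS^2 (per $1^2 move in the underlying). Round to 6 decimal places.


Answer: Gamma = 0.193036

Derivation:
d1 = -0.6191002985; d2 = -0.7893845608
phi(d1) = 0.3293675024; exp(-qT) = 1.0000000000; exp(-rT) = 0.9961755320
Gamma = exp(-qT) * phi(d1) / (S * sigma * sqrt(T)) = 1.0000000000 * 0.3293675024 / (10.0200 * 0.5900 * 0.2886173938) = 0.193036


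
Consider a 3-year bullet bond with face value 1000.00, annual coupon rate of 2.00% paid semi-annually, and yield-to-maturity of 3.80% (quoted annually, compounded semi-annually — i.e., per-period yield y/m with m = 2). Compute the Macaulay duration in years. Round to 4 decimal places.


Answer: Macaulay duration = 2.9244 years

Derivation:
Coupon per period c = face * coupon_rate / m = 10.000000
Periods per year m = 2; per-period yield y/m = 0.019000
Number of cashflows N = 6
Cashflows (t years, CF_t, discount factor 1/(1+y/m)^(m*t), PV):
  t = 0.5000: CF_t = 10.000000, DF = 0.981354, PV = 9.813543
  t = 1.0000: CF_t = 10.000000, DF = 0.963056, PV = 9.630562
  t = 1.5000: CF_t = 10.000000, DF = 0.945099, PV = 9.450993
  t = 2.0000: CF_t = 10.000000, DF = 0.927477, PV = 9.274772
  t = 2.5000: CF_t = 10.000000, DF = 0.910184, PV = 9.101838
  t = 3.0000: CF_t = 1010.000000, DF = 0.893213, PV = 902.144841
Price P = sum_t PV_t = 949.416549
Macaulay numerator sum_t t * PV_t:
  t * PV_t at t = 0.5000: 4.906771
  t * PV_t at t = 1.0000: 9.630562
  t * PV_t at t = 1.5000: 14.176490
  t * PV_t at t = 2.0000: 18.549545
  t * PV_t at t = 2.5000: 22.754594
  t * PV_t at t = 3.0000: 2706.434522
Macaulay duration D = (sum_t t * PV_t) / P = 2776.452484 / 949.416549 = 2.924378


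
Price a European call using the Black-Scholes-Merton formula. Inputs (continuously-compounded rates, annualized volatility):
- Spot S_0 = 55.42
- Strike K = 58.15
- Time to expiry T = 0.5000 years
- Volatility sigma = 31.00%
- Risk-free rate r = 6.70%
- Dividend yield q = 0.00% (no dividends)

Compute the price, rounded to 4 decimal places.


d1 = (ln(S/K) + (r - q + 0.5*sigma^2) * T) / (sigma * sqrt(T)) = 0.04306354
d2 = d1 - sigma * sqrt(T) = -0.17613957
exp(-rT) = 0.96705491; exp(-qT) = 1.00000000
C = S_0 * exp(-qT) * N(d1) - K * exp(-rT) * N(d2)
N(d1) = 0.51717456; N(d2) = 0.43009215
C = 55.4200 * 1.00000000 * 0.51717456 - 58.1500 * 0.96705491 * 0.43009215 = 4.4759

Answer: Price = 4.4759


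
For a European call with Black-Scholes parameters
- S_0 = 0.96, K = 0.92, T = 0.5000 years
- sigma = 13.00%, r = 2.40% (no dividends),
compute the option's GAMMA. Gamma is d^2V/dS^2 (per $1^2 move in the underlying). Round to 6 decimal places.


d1 = 0.6394922998; d2 = 0.5475684182
phi(d1) = 0.3251678612; exp(-qT) = 1.0000000000; exp(-rT) = 0.9880717129
Gamma = exp(-qT) * phi(d1) / (S * sigma * sqrt(T)) = 1.0000000000 * 0.3251678612 / (0.9600 * 0.1300 * 0.7071067812) = 3.684750

Answer: Gamma = 3.684750


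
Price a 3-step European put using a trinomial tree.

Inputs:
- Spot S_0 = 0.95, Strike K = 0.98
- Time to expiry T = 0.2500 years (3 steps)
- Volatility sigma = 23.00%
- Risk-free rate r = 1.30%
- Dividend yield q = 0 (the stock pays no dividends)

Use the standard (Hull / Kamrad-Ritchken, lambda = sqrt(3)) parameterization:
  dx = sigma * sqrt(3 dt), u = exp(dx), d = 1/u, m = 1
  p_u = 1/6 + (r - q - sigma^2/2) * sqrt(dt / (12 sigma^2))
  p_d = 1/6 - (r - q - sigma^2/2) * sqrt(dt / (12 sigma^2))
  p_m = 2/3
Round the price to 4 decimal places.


Answer: Price = V(0,0) = 0.0592

Derivation:
dt = T/N = 0.083333; dx = sigma*sqrt(3*dt) = 0.115000
u = exp(dx) = 1.121873; d = 1/u = 0.891366
p_u = 0.161793, p_m = 0.666667, p_d = 0.171540
Discount per step: exp(-r*dt) = 0.998917
Stock lattice S(k, j) with j the centered position index:
  k=0: S(0,+0) = 0.9500
  k=1: S(1,-1) = 0.8468; S(1,+0) = 0.9500; S(1,+1) = 1.0658
  k=2: S(2,-2) = 0.7548; S(2,-1) = 0.8468; S(2,+0) = 0.9500; S(2,+1) = 1.0658; S(2,+2) = 1.1957
  k=3: S(3,-3) = 0.6728; S(3,-2) = 0.7548; S(3,-1) = 0.8468; S(3,+0) = 0.9500; S(3,+1) = 1.0658; S(3,+2) = 1.1957; S(3,+3) = 1.3414
Terminal payoffs V(N, j) = max(K - S_T, 0):
  V(3,-3) = 0.307191; V(3,-2) = 0.225193; V(3,-1) = 0.133202; V(3,+0) = 0.030000; V(3,+1) = 0.000000; V(3,+2) = 0.000000; V(3,+3) = 0.000000
Backward induction: V(k, j) = exp(-r*dt) * [p_u * V(k+1, j+1) + p_m * V(k+1, j) + p_d * V(k+1, j-1)]
  V(2,-2) = exp(-r*dt) * [p_u*0.133202 + p_m*0.225193 + p_d*0.307191] = 0.224132
  V(2,-1) = exp(-r*dt) * [p_u*0.030000 + p_m*0.133202 + p_d*0.225193] = 0.132142
  V(2,+0) = exp(-r*dt) * [p_u*0.000000 + p_m*0.030000 + p_d*0.133202] = 0.042803
  V(2,+1) = exp(-r*dt) * [p_u*0.000000 + p_m*0.000000 + p_d*0.030000] = 0.005141
  V(2,+2) = exp(-r*dt) * [p_u*0.000000 + p_m*0.000000 + p_d*0.000000] = 0.000000
  V(1,-1) = exp(-r*dt) * [p_u*0.042803 + p_m*0.132142 + p_d*0.224132] = 0.133323
  V(1,+0) = exp(-r*dt) * [p_u*0.005141 + p_m*0.042803 + p_d*0.132142] = 0.051978
  V(1,+1) = exp(-r*dt) * [p_u*0.000000 + p_m*0.005141 + p_d*0.042803] = 0.010758
  V(0,+0) = exp(-r*dt) * [p_u*0.010758 + p_m*0.051978 + p_d*0.133323] = 0.059199


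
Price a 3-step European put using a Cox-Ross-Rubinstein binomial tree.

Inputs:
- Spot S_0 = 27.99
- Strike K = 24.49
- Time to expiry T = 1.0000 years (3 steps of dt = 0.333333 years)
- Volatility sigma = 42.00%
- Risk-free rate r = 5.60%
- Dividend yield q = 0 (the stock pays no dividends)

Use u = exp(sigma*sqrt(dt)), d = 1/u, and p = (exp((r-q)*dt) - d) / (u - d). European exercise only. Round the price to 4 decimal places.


dt = T/N = 0.333333
u = exp(sigma*sqrt(dt)) = 1.274415; d = 1/u = 0.784674
p = (exp((r-q)*dt) - d) / (u - d) = 0.478147
Discount per step: exp(-r*dt) = 0.981506
Stock lattice S(k, i) with i counting down-moves:
  k=0: S(0,0) = 27.9900
  k=1: S(1,0) = 35.6709; S(1,1) = 21.9630
  k=2: S(2,0) = 45.4595; S(2,1) = 27.9900; S(2,2) = 17.2338
  k=3: S(3,0) = 57.9342; S(3,1) = 35.6709; S(3,2) = 21.9630; S(3,3) = 13.5229
Terminal payoffs V(N, i) = max(K - S_T, 0):
  V(3,0) = 0.000000; V(3,1) = 0.000000; V(3,2) = 2.526979; V(3,3) = 10.967081
Backward induction: V(k, i) = exp(-r*dt) * [p * V(k+1, i) + (1-p) * V(k+1, i+1)].
  V(2,0) = exp(-r*dt) * [p*0.000000 + (1-p)*0.000000] = 0.000000
  V(2,1) = exp(-r*dt) * [p*0.000000 + (1-p)*2.526979] = 1.294324
  V(2,2) = exp(-r*dt) * [p*2.526979 + (1-p)*10.967081] = 6.803285
  V(1,0) = exp(-r*dt) * [p*0.000000 + (1-p)*1.294324] = 0.662956
  V(1,1) = exp(-r*dt) * [p*1.294324 + (1-p)*6.803285] = 4.092089
  V(0,0) = exp(-r*dt) * [p*0.662956 + (1-p)*4.092089] = 2.407105

Answer: Price = V(0,0) = 2.4071


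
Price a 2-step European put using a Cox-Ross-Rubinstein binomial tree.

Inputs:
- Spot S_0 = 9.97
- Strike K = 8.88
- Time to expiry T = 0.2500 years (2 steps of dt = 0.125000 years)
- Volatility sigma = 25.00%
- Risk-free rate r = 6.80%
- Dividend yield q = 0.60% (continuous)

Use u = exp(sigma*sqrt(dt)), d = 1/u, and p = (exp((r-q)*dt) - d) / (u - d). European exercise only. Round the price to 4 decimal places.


dt = T/N = 0.125000
u = exp(sigma*sqrt(dt)) = 1.092412; d = 1/u = 0.915405
p = (exp((r-q)*dt) - d) / (u - d) = 0.521871
Discount per step: exp(-r*dt) = 0.991536
Stock lattice S(k, i) with i counting down-moves:
  k=0: S(0,0) = 9.9700
  k=1: S(1,0) = 10.8914; S(1,1) = 9.1266
  k=2: S(2,0) = 11.8978; S(2,1) = 9.9700; S(2,2) = 8.3545
Terminal payoffs V(N, i) = max(K - S_T, 0):
  V(2,0) = 0.000000; V(2,1) = 0.000000; V(2,2) = 0.525470
Backward induction: V(k, i) = exp(-r*dt) * [p * V(k+1, i) + (1-p) * V(k+1, i+1)].
  V(1,0) = exp(-r*dt) * [p*0.000000 + (1-p)*0.000000] = 0.000000
  V(1,1) = exp(-r*dt) * [p*0.000000 + (1-p)*0.525470] = 0.249116
  V(0,0) = exp(-r*dt) * [p*0.000000 + (1-p)*0.249116] = 0.118101

Answer: Price = V(0,0) = 0.1181


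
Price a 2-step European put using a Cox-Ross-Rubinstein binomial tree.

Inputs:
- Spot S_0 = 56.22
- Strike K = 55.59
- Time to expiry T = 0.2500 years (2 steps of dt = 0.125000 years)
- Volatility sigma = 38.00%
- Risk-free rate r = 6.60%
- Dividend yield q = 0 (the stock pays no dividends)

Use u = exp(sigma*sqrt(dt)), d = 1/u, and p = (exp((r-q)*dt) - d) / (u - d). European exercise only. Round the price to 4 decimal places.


Answer: Price = V(0,0) = 3.1375

Derivation:
dt = T/N = 0.125000
u = exp(sigma*sqrt(dt)) = 1.143793; d = 1/u = 0.874284
p = (exp((r-q)*dt) - d) / (u - d) = 0.497201
Discount per step: exp(-r*dt) = 0.991784
Stock lattice S(k, i) with i counting down-moves:
  k=0: S(0,0) = 56.2200
  k=1: S(1,0) = 64.3041; S(1,1) = 49.1522
  k=2: S(2,0) = 73.5506; S(2,1) = 56.2200; S(2,2) = 42.9730
Terminal payoffs V(N, i) = max(K - S_T, 0):
  V(2,0) = 0.000000; V(2,1) = 0.000000; V(2,2) = 12.617001
Backward induction: V(k, i) = exp(-r*dt) * [p * V(k+1, i) + (1-p) * V(k+1, i+1)].
  V(1,0) = exp(-r*dt) * [p*0.000000 + (1-p)*0.000000] = 0.000000
  V(1,1) = exp(-r*dt) * [p*0.000000 + (1-p)*12.617001] = 6.291699
  V(0,0) = exp(-r*dt) * [p*0.000000 + (1-p)*6.291699] = 3.137471


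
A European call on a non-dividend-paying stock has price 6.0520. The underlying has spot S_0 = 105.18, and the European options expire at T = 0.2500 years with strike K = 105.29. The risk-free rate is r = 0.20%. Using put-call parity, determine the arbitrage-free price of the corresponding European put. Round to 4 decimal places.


Put-call parity: C - P = S_0 * exp(-qT) - K * exp(-rT).
S_0 * exp(-qT) = 105.1800 * 1.00000000 = 105.18000000
K * exp(-rT) = 105.2900 * 0.99950012 = 105.23736816
P = C - S*exp(-qT) + K*exp(-rT)
P = 6.0520 - 105.18000000 + 105.23736816 = 6.1094

Answer: Put price = 6.1094


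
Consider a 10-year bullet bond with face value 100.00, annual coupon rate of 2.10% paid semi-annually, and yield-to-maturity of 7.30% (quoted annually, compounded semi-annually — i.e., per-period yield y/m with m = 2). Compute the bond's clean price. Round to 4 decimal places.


Answer: Price = 63.5443

Derivation:
Coupon per period c = face * coupon_rate / m = 1.050000
Periods per year m = 2; per-period yield y/m = 0.036500
Number of cashflows N = 20
Cashflows (t years, CF_t, discount factor 1/(1+y/m)^(m*t), PV):
  t = 0.5000: CF_t = 1.050000, DF = 0.964785, PV = 1.013025
  t = 1.0000: CF_t = 1.050000, DF = 0.930811, PV = 0.977351
  t = 1.5000: CF_t = 1.050000, DF = 0.898033, PV = 0.942934
  t = 2.0000: CF_t = 1.050000, DF = 0.866409, PV = 0.909729
  t = 2.5000: CF_t = 1.050000, DF = 0.835898, PV = 0.877693
  t = 3.0000: CF_t = 1.050000, DF = 0.806462, PV = 0.846786
  t = 3.5000: CF_t = 1.050000, DF = 0.778063, PV = 0.816966
  t = 4.0000: CF_t = 1.050000, DF = 0.750664, PV = 0.788197
  t = 4.5000: CF_t = 1.050000, DF = 0.724230, PV = 0.760441
  t = 5.0000: CF_t = 1.050000, DF = 0.698726, PV = 0.733662
  t = 5.5000: CF_t = 1.050000, DF = 0.674121, PV = 0.707827
  t = 6.0000: CF_t = 1.050000, DF = 0.650382, PV = 0.682901
  t = 6.5000: CF_t = 1.050000, DF = 0.627479, PV = 0.658853
  t = 7.0000: CF_t = 1.050000, DF = 0.605382, PV = 0.635651
  t = 7.5000: CF_t = 1.050000, DF = 0.584064, PV = 0.613267
  t = 8.0000: CF_t = 1.050000, DF = 0.563496, PV = 0.591671
  t = 8.5000: CF_t = 1.050000, DF = 0.543653, PV = 0.570836
  t = 9.0000: CF_t = 1.050000, DF = 0.524508, PV = 0.550734
  t = 9.5000: CF_t = 1.050000, DF = 0.506038, PV = 0.531340
  t = 10.0000: CF_t = 101.050000, DF = 0.488218, PV = 49.334438
Price P = sum_t PV_t = 63.544303


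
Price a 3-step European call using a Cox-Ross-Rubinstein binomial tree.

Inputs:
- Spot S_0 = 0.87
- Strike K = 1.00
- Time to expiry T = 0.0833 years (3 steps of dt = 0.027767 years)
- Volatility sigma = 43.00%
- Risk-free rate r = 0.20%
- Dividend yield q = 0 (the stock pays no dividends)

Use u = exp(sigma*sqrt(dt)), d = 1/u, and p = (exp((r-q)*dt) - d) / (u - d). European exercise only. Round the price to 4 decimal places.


Answer: Price = V(0,0) = 0.0088

Derivation:
dt = T/N = 0.027767
u = exp(sigma*sqrt(dt)) = 1.074282; d = 1/u = 0.930854
p = (exp((r-q)*dt) - d) / (u - d) = 0.482482
Discount per step: exp(-r*dt) = 0.999944
Stock lattice S(k, i) with i counting down-moves:
  k=0: S(0,0) = 0.8700
  k=1: S(1,0) = 0.9346; S(1,1) = 0.8098
  k=2: S(2,0) = 1.0041; S(2,1) = 0.8700; S(2,2) = 0.7538
  k=3: S(3,0) = 1.0786; S(3,1) = 0.9346; S(3,2) = 0.8098; S(3,3) = 0.7017
Terminal payoffs V(N, i) = max(S_T - K, 0):
  V(3,0) = 0.078633; V(3,1) = 0.000000; V(3,2) = 0.000000; V(3,3) = 0.000000
Backward induction: V(k, i) = exp(-r*dt) * [p * V(k+1, i) + (1-p) * V(k+1, i+1)].
  V(2,0) = exp(-r*dt) * [p*0.078633 + (1-p)*0.000000] = 0.037937
  V(2,1) = exp(-r*dt) * [p*0.000000 + (1-p)*0.000000] = 0.000000
  V(2,2) = exp(-r*dt) * [p*0.000000 + (1-p)*0.000000] = 0.000000
  V(1,0) = exp(-r*dt) * [p*0.037937 + (1-p)*0.000000] = 0.018303
  V(1,1) = exp(-r*dt) * [p*0.000000 + (1-p)*0.000000] = 0.000000
  V(0,0) = exp(-r*dt) * [p*0.018303 + (1-p)*0.000000] = 0.008830


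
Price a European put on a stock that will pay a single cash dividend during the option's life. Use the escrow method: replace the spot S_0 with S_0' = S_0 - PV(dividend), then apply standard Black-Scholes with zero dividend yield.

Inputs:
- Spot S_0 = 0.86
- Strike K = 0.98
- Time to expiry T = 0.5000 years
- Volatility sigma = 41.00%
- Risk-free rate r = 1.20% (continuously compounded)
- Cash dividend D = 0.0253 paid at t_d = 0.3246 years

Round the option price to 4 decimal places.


Answer: Price = 0.1882

Derivation:
PV(D) = D * exp(-r * t_d) = 0.0253 * 0.99611238 = 0.02520164
S_0' = S_0 - PV(D) = 0.8600 - 0.02520164 = 0.83479836
d1 = (ln(S_0'/K) + (r + sigma^2/2)*T) / (sigma*sqrt(T)) = -0.38748543
d2 = d1 - sigma*sqrt(T) = -0.67739921
exp(-rT) = 0.99401796
N(-d1) = 0.65080156; N(-d2) = 0.75092365
P = K * exp(-rT) * N(-d2) - S_0' * N(-d1) = 0.9800 * 0.99401796 * 0.75092365 - 0.83479836 * 0.65080156 = 0.1882


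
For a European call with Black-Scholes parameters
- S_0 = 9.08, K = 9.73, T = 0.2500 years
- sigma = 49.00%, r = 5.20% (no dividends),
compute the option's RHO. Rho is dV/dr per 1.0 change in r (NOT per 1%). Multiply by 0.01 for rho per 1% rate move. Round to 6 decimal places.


d1 = -0.1066416473; d2 = -0.3516416473
phi(d1) = 0.3966802440; exp(-qT) = 1.0000000000; exp(-rT) = 0.9870841350
N(d2) = 0.3625535137
Rho = K*T*exp(-rT)*N(d2) = 9.7300 * 0.2500 * 0.9870841350 * 0.3625535137 = 0.870521

Answer: Rho = 0.870521


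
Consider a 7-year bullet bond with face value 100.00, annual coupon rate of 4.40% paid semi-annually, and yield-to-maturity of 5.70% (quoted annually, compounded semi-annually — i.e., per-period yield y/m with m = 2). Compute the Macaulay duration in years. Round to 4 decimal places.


Answer: Macaulay duration = 6.0569 years

Derivation:
Coupon per period c = face * coupon_rate / m = 2.200000
Periods per year m = 2; per-period yield y/m = 0.028500
Number of cashflows N = 14
Cashflows (t years, CF_t, discount factor 1/(1+y/m)^(m*t), PV):
  t = 0.5000: CF_t = 2.200000, DF = 0.972290, PV = 2.139037
  t = 1.0000: CF_t = 2.200000, DF = 0.945347, PV = 2.079764
  t = 1.5000: CF_t = 2.200000, DF = 0.919152, PV = 2.022133
  t = 2.0000: CF_t = 2.200000, DF = 0.893682, PV = 1.966100
  t = 2.5000: CF_t = 2.200000, DF = 0.868917, PV = 1.911618
  t = 3.0000: CF_t = 2.200000, DF = 0.844840, PV = 1.858647
  t = 3.5000: CF_t = 2.200000, DF = 0.821429, PV = 1.807143
  t = 4.0000: CF_t = 2.200000, DF = 0.798667, PV = 1.757067
  t = 4.5000: CF_t = 2.200000, DF = 0.776536, PV = 1.708378
  t = 5.0000: CF_t = 2.200000, DF = 0.755018, PV = 1.661039
  t = 5.5000: CF_t = 2.200000, DF = 0.734096, PV = 1.615011
  t = 6.0000: CF_t = 2.200000, DF = 0.713754, PV = 1.570258
  t = 6.5000: CF_t = 2.200000, DF = 0.693976, PV = 1.526746
  t = 7.0000: CF_t = 102.200000, DF = 0.674745, PV = 68.958968
Price P = sum_t PV_t = 92.581910
Macaulay numerator sum_t t * PV_t:
  t * PV_t at t = 0.5000: 1.069519
  t * PV_t at t = 1.0000: 2.079764
  t * PV_t at t = 1.5000: 3.033200
  t * PV_t at t = 2.0000: 3.932199
  t * PV_t at t = 2.5000: 4.779046
  t * PV_t at t = 3.0000: 5.575941
  t * PV_t at t = 3.5000: 6.325002
  t * PV_t at t = 4.0000: 7.028268
  t * PV_t at t = 4.5000: 7.687702
  t * PV_t at t = 5.0000: 8.305193
  t * PV_t at t = 5.5000: 8.882559
  t * PV_t at t = 6.0000: 9.421550
  t * PV_t at t = 6.5000: 9.923850
  t * PV_t at t = 7.0000: 482.712774
Macaulay duration D = (sum_t t * PV_t) / P = 560.756567 / 92.581910 = 6.056870


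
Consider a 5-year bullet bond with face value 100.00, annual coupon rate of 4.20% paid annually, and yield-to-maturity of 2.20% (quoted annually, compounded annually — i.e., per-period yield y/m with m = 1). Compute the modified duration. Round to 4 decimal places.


Answer: Modified duration = 4.5325

Derivation:
Coupon per period c = face * coupon_rate / m = 4.200000
Periods per year m = 1; per-period yield y/m = 0.022000
Number of cashflows N = 5
Cashflows (t years, CF_t, discount factor 1/(1+y/m)^(m*t), PV):
  t = 1.0000: CF_t = 4.200000, DF = 0.978474, PV = 4.109589
  t = 2.0000: CF_t = 4.200000, DF = 0.957411, PV = 4.021124
  t = 3.0000: CF_t = 4.200000, DF = 0.936801, PV = 3.934564
  t = 4.0000: CF_t = 4.200000, DF = 0.916635, PV = 3.849867
  t = 5.0000: CF_t = 104.200000, DF = 0.896903, PV = 93.457302
Price P = sum_t PV_t = 109.372446
First compute Macaulay numerator sum_t t * PV_t:
  t * PV_t at t = 1.0000: 4.109589
  t * PV_t at t = 2.0000: 8.042249
  t * PV_t at t = 3.0000: 11.803692
  t * PV_t at t = 4.0000: 15.399467
  t * PV_t at t = 5.0000: 467.286511
Macaulay duration D = 506.641507 / 109.372446 = 4.632259
Modified duration = D / (1 + y/m) = 4.632259 / (1 + 0.022000) = 4.532543


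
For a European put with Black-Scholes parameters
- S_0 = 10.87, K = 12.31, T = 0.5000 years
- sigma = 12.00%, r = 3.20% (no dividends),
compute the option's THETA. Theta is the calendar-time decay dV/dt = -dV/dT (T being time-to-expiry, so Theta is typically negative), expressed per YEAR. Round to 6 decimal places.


Answer: Theta = 0.179847

Derivation:
d1 = -1.2351415874; d2 = -1.3199944012
phi(d1) = 0.1860525899; exp(-qT) = 1.0000000000; exp(-rT) = 0.9841273201
Theta = -S*exp(-qT)*phi(d1)*sigma/(2*sqrt(T)) + r*K*exp(-rT)*N(-d2) - q*S*exp(-qT)*N(-d1)
N(-d1) = 0.8916110929; N(-d2) = 0.9065815564; sqrt(T) = 0.7071067812
Term 1 = -10.8700 * 1.0000000000 * 0.1860525899 * 0.1200 / (2 * 0.7071067812) = -0.1716056222
Term 2 = 0.0320 * 12.3100 * 0.9841273201 * 0.9065815564 = 0.3514521456
Term 3 = 0 (no dividend yield, q = 0)
Theta = -0.1716056222 + (0.3514521456) + (0.0000000000) = 0.179847


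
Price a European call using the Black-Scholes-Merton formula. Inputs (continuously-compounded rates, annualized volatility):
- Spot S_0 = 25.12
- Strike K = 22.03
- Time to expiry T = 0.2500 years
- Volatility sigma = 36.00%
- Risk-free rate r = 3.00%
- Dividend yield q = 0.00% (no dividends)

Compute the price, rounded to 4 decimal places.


Answer: Price = 3.7870

Derivation:
d1 = (ln(S/K) + (r - q + 0.5*sigma^2) * T) / (sigma * sqrt(T)) = 0.86088434
d2 = d1 - sigma * sqrt(T) = 0.68088434
exp(-rT) = 0.99252805; exp(-qT) = 1.00000000
C = S_0 * exp(-qT) * N(d1) - K * exp(-rT) * N(d2)
N(d1) = 0.80534913; N(d2) = 0.75202766
C = 25.1200 * 1.00000000 * 0.80534913 - 22.0300 * 0.99252805 * 0.75202766 = 3.7870


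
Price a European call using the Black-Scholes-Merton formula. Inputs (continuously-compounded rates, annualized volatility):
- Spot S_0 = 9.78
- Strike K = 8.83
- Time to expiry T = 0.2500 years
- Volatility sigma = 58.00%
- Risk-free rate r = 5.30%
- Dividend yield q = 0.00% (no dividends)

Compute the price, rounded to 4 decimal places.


d1 = (ln(S/K) + (r - q + 0.5*sigma^2) * T) / (sigma * sqrt(T)) = 0.54304989
d2 = d1 - sigma * sqrt(T) = 0.25304989
exp(-rT) = 0.98683739; exp(-qT) = 1.00000000
C = S_0 * exp(-qT) * N(d1) - K * exp(-rT) * N(d2)
N(d1) = 0.70645228; N(d2) = 0.59988517
C = 9.7800 * 1.00000000 * 0.70645228 - 8.8300 * 0.98683739 * 0.59988517 = 1.6818

Answer: Price = 1.6818


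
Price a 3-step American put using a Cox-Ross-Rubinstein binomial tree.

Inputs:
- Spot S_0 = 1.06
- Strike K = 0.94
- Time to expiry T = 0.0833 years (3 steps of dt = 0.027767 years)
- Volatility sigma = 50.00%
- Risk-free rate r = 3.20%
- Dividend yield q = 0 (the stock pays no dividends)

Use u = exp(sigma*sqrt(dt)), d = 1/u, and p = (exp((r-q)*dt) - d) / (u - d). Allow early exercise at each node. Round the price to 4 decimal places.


Answer: Price = V(0,0) = 0.0156

Derivation:
dt = T/N = 0.027767
u = exp(sigma*sqrt(dt)) = 1.086886; d = 1/u = 0.920060
p = (exp((r-q)*dt) - d) / (u - d) = 0.484511
Discount per step: exp(-r*dt) = 0.999112
Stock lattice S(k, i) with i counting down-moves:
  k=0: S(0,0) = 1.0600
  k=1: S(1,0) = 1.1521; S(1,1) = 0.9753
  k=2: S(2,0) = 1.2522; S(2,1) = 1.0600; S(2,2) = 0.8973
  k=3: S(3,0) = 1.3610; S(3,1) = 1.1521; S(3,2) = 0.9753; S(3,3) = 0.8256
Terminal payoffs V(N, i) = max(K - S_T, 0):
  V(3,0) = 0.000000; V(3,1) = 0.000000; V(3,2) = 0.000000; V(3,3) = 0.114430
Backward induction: V(k, i) = exp(-r*dt) * [p * V(k+1, i) + (1-p) * V(k+1, i+1)]; then take max(V_cont, immediate exercise) for American.
  V(2,0) = exp(-r*dt) * [p*0.000000 + (1-p)*0.000000] = 0.000000; exercise = 0.000000; V(2,0) = max -> 0.000000
  V(2,1) = exp(-r*dt) * [p*0.000000 + (1-p)*0.000000] = 0.000000; exercise = 0.000000; V(2,1) = max -> 0.000000
  V(2,2) = exp(-r*dt) * [p*0.000000 + (1-p)*0.114430] = 0.058935; exercise = 0.042699; V(2,2) = max -> 0.058935
  V(1,0) = exp(-r*dt) * [p*0.000000 + (1-p)*0.000000] = 0.000000; exercise = 0.000000; V(1,0) = max -> 0.000000
  V(1,1) = exp(-r*dt) * [p*0.000000 + (1-p)*0.058935] = 0.030353; exercise = 0.000000; V(1,1) = max -> 0.030353
  V(0,0) = exp(-r*dt) * [p*0.000000 + (1-p)*0.030353] = 0.015633; exercise = 0.000000; V(0,0) = max -> 0.015633


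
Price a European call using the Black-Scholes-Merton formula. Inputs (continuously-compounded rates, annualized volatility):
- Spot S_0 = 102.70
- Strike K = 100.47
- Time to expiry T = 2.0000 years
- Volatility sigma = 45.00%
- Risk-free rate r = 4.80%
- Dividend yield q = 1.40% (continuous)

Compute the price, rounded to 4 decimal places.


Answer: Price = 28.3855

Derivation:
d1 = (ln(S/K) + (r - q + 0.5*sigma^2) * T) / (sigma * sqrt(T)) = 0.45954546
d2 = d1 - sigma * sqrt(T) = -0.17685064
exp(-rT) = 0.90846402; exp(-qT) = 0.97238837
C = S_0 * exp(-qT) * N(d1) - K * exp(-rT) * N(d2)
N(d1) = 0.67707874; N(d2) = 0.42981286
C = 102.7000 * 0.97238837 * 0.67707874 - 100.4700 * 0.90846402 * 0.42981286 = 28.3855


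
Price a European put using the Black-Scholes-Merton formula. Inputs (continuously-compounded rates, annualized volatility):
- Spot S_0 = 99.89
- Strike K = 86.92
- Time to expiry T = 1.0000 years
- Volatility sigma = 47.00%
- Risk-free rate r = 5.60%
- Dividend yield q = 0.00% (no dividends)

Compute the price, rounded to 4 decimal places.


Answer: Price = 9.4668

Derivation:
d1 = (ln(S/K) + (r - q + 0.5*sigma^2) * T) / (sigma * sqrt(T)) = 0.65006686
d2 = d1 - sigma * sqrt(T) = 0.18006686
exp(-rT) = 0.94553914; exp(-qT) = 1.00000000
P = K * exp(-rT) * N(-d2) - S_0 * exp(-qT) * N(-d1)
N(-d1) = 0.25782452; N(-d2) = 0.42855004
P = 86.9200 * 0.94553914 * 0.42855004 - 99.8900 * 1.00000000 * 0.25782452 = 9.4668


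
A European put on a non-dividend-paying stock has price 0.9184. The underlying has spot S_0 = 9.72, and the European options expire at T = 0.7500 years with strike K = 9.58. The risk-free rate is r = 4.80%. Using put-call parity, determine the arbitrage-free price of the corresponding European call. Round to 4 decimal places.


Answer: Call price = 1.3971

Derivation:
Put-call parity: C - P = S_0 * exp(-qT) - K * exp(-rT).
S_0 * exp(-qT) = 9.7200 * 1.00000000 = 9.72000000
K * exp(-rT) = 9.5800 * 0.96464029 = 9.24125401
C = P + S*exp(-qT) - K*exp(-rT)
C = 0.9184 + 9.72000000 - 9.24125401 = 1.3971


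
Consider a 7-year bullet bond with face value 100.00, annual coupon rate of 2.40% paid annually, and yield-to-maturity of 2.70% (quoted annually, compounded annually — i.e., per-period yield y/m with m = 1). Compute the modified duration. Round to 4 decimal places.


Coupon per period c = face * coupon_rate / m = 2.400000
Periods per year m = 1; per-period yield y/m = 0.027000
Number of cashflows N = 7
Cashflows (t years, CF_t, discount factor 1/(1+y/m)^(m*t), PV):
  t = 1.0000: CF_t = 2.400000, DF = 0.973710, PV = 2.336904
  t = 2.0000: CF_t = 2.400000, DF = 0.948111, PV = 2.275466
  t = 3.0000: CF_t = 2.400000, DF = 0.923185, PV = 2.215644
  t = 4.0000: CF_t = 2.400000, DF = 0.898914, PV = 2.157394
  t = 5.0000: CF_t = 2.400000, DF = 0.875282, PV = 2.100676
  t = 6.0000: CF_t = 2.400000, DF = 0.852270, PV = 2.045449
  t = 7.0000: CF_t = 102.400000, DF = 0.829864, PV = 84.978068
Price P = sum_t PV_t = 98.109599
First compute Macaulay numerator sum_t t * PV_t:
  t * PV_t at t = 1.0000: 2.336904
  t * PV_t at t = 2.0000: 4.550932
  t * PV_t at t = 3.0000: 6.646931
  t * PV_t at t = 4.0000: 8.629576
  t * PV_t at t = 5.0000: 10.503379
  t * PV_t at t = 6.0000: 12.272692
  t * PV_t at t = 7.0000: 594.846474
Macaulay duration D = 639.786887 / 98.109599 = 6.521145
Modified duration = D / (1 + y/m) = 6.521145 / (1 + 0.027000) = 6.349703

Answer: Modified duration = 6.3497


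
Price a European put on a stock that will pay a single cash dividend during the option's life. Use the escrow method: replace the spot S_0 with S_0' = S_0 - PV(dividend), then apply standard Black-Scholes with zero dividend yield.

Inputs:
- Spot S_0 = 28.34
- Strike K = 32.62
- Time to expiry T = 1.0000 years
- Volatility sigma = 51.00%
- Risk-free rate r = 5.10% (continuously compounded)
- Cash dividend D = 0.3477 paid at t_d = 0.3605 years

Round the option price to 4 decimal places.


PV(D) = D * exp(-r * t_d) = 0.3477 * 0.98178248 = 0.34136577
S_0' = S_0 - PV(D) = 28.3400 - 0.34136577 = 27.99863423
d1 = (ln(S_0'/K) + (r + sigma^2/2)*T) / (sigma*sqrt(T)) = 0.05545124
d2 = d1 - sigma*sqrt(T) = -0.45454876
exp(-rT) = 0.95027867
N(-d1) = 0.47788949; N(-d2) = 0.67528305
P = K * exp(-rT) * N(-d2) - S_0' * N(-d1) = 32.6200 * 0.95027867 * 0.67528305 - 27.99863423 * 0.47788949 = 7.5522

Answer: Price = 7.5522


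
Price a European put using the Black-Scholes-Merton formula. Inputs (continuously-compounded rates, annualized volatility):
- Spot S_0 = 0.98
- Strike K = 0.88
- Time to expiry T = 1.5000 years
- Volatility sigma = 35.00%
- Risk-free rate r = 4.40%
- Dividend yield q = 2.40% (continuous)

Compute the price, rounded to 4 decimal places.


d1 = (ln(S/K) + (r - q + 0.5*sigma^2) * T) / (sigma * sqrt(T)) = 0.53540169
d2 = d1 - sigma * sqrt(T) = 0.10674098
exp(-rT) = 0.93613086; exp(-qT) = 0.96464029
P = K * exp(-rT) * N(-d2) - S_0 * exp(-qT) * N(-d1)
N(-d1) = 0.29618606; N(-d2) = 0.45749724
P = 0.8800 * 0.93613086 * 0.45749724 - 0.9800 * 0.96464029 * 0.29618606 = 0.0969

Answer: Price = 0.0969


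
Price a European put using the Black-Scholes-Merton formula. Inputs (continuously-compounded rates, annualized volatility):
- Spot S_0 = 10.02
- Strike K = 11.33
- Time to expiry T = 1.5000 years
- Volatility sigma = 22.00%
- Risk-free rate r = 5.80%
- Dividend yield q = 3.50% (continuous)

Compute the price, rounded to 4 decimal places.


Answer: Price = 1.5616

Derivation:
d1 = (ln(S/K) + (r - q + 0.5*sigma^2) * T) / (sigma * sqrt(T)) = -0.19325353
d2 = d1 - sigma * sqrt(T) = -0.46269740
exp(-rT) = 0.91667710; exp(-qT) = 0.94885432
P = K * exp(-rT) * N(-d2) - S_0 * exp(-qT) * N(-d1)
N(-d1) = 0.57661979; N(-d2) = 0.67820936
P = 11.3300 * 0.91667710 * 0.67820936 - 10.0200 * 0.94885432 * 0.57661979 = 1.5616


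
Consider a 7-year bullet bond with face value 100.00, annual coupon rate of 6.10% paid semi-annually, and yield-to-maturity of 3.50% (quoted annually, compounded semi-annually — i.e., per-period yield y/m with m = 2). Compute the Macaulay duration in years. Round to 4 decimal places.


Coupon per period c = face * coupon_rate / m = 3.050000
Periods per year m = 2; per-period yield y/m = 0.017500
Number of cashflows N = 14
Cashflows (t years, CF_t, discount factor 1/(1+y/m)^(m*t), PV):
  t = 0.5000: CF_t = 3.050000, DF = 0.982801, PV = 2.997543
  t = 1.0000: CF_t = 3.050000, DF = 0.965898, PV = 2.945988
  t = 1.5000: CF_t = 3.050000, DF = 0.949285, PV = 2.895320
  t = 2.0000: CF_t = 3.050000, DF = 0.932959, PV = 2.845523
  t = 2.5000: CF_t = 3.050000, DF = 0.916913, PV = 2.796583
  t = 3.0000: CF_t = 3.050000, DF = 0.901143, PV = 2.748485
  t = 3.5000: CF_t = 3.050000, DF = 0.885644, PV = 2.701214
  t = 4.0000: CF_t = 3.050000, DF = 0.870412, PV = 2.654755
  t = 4.5000: CF_t = 3.050000, DF = 0.855441, PV = 2.609096
  t = 5.0000: CF_t = 3.050000, DF = 0.840729, PV = 2.564222
  t = 5.5000: CF_t = 3.050000, DF = 0.826269, PV = 2.520120
  t = 6.0000: CF_t = 3.050000, DF = 0.812058, PV = 2.476777
  t = 6.5000: CF_t = 3.050000, DF = 0.798091, PV = 2.434178
  t = 7.0000: CF_t = 103.050000, DF = 0.784365, PV = 80.828803
Price P = sum_t PV_t = 116.018608
Macaulay numerator sum_t t * PV_t:
  t * PV_t at t = 0.5000: 1.498771
  t * PV_t at t = 1.0000: 2.945988
  t * PV_t at t = 1.5000: 4.342980
  t * PV_t at t = 2.0000: 5.691047
  t * PV_t at t = 2.5000: 6.991458
  t * PV_t at t = 3.0000: 8.245454
  t * PV_t at t = 3.5000: 9.454247
  t * PV_t at t = 4.0000: 10.619021
  t * PV_t at t = 4.5000: 11.740933
  t * PV_t at t = 5.0000: 12.821111
  t * PV_t at t = 5.5000: 13.860661
  t * PV_t at t = 6.0000: 14.860659
  t * PV_t at t = 6.5000: 15.822160
  t * PV_t at t = 7.0000: 565.801619
Macaulay duration D = (sum_t t * PV_t) / P = 684.696109 / 116.018608 = 5.901606

Answer: Macaulay duration = 5.9016 years


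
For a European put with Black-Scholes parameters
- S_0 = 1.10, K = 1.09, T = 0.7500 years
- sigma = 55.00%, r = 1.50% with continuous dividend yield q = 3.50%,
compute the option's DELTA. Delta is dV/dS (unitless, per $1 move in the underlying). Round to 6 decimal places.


d1 = 0.2258383962; d2 = -0.2504755758
phi(d1) = 0.3888972832; exp(-qT) = 0.9740915363; exp(-rT) = 0.9888130446
N(-d1) = 0.4106635563
Delta = -exp(-qT) * N(-d1) = -0.9740915363 * 0.4106635563 = -0.400024

Answer: Delta = -0.400024


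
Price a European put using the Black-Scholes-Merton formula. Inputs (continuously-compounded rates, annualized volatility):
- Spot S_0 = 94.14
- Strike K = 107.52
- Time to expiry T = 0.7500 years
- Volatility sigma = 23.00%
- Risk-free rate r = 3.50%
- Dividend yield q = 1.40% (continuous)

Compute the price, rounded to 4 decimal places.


Answer: Price = 14.9519

Derivation:
d1 = (ln(S/K) + (r - q + 0.5*sigma^2) * T) / (sigma * sqrt(T)) = -0.48852037
d2 = d1 - sigma * sqrt(T) = -0.68770621
exp(-rT) = 0.97409154; exp(-qT) = 0.98955493
P = K * exp(-rT) * N(-d2) - S_0 * exp(-qT) * N(-d1)
N(-d1) = 0.68740935; N(-d2) = 0.75418110
P = 107.5200 * 0.97409154 * 0.75418110 - 94.1400 * 0.98955493 * 0.68740935 = 14.9519
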